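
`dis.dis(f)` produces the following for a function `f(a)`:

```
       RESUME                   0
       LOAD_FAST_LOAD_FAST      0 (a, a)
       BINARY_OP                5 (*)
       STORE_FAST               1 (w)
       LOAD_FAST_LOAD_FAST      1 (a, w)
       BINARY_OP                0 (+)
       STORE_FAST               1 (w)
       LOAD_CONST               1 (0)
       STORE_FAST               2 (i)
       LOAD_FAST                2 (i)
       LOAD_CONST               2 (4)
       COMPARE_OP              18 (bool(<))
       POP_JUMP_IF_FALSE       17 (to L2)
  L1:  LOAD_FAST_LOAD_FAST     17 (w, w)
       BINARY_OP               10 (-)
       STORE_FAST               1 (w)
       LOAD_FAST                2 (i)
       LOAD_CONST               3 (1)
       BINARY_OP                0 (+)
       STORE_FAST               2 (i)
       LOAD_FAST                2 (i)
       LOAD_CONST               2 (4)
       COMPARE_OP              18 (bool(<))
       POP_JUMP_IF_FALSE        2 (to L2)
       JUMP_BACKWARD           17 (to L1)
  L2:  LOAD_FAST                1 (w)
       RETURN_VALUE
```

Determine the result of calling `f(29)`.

LOAD_FAST_LOAD_FAST a,a → push 29,29. Stack: [29, 29]
BINARY_OP * → 29 * 29 = 841. Stack: [841]
STORE_FAST w → w=841. Stack: []
LOAD_FAST_LOAD_FAST a,w → push 29,841. Stack: [29, 841]
BINARY_OP + → 29 + 841 = 870. Stack: [870]
STORE_FAST w → w=870. Stack: []
LOAD_CONST → push 0. Stack: [0]
STORE_FAST i → i=0. Stack: []
LOAD_FAST i → push 0. Stack: [0]
LOAD_CONST → push 4. Stack: [0, 4]
COMPARE_OP bool(<) → 0 vs 4 = True. Stack: [True]
POP_JUMP_IF_FALSE → pop True; no jump. Stack: []
LOAD_FAST_LOAD_FAST w,w → push 870,870. Stack: [870, 870]
BINARY_OP - → 870 - 870 = 0. Stack: [0]
STORE_FAST w → w=0. Stack: []
LOAD_FAST i → push 0. Stack: [0]
LOAD_CONST → push 1. Stack: [0, 1]
BINARY_OP + → 0 + 1 = 1. Stack: [1]
STORE_FAST i → i=1. Stack: []
LOAD_FAST i → push 1. Stack: [1]
LOAD_CONST → push 4. Stack: [1, 4]
COMPARE_OP bool(<) → 1 vs 4 = True. Stack: [True]
POP_JUMP_IF_FALSE → pop True; no jump. Stack: []
LOAD_FAST_LOAD_FAST w,w → push 0,0. Stack: [0, 0]
BINARY_OP - → 0 - 0 = 0. Stack: [0]
STORE_FAST w → w=0. Stack: []
LOAD_FAST i → push 1. Stack: [1]
LOAD_CONST → push 1. Stack: [1, 1]
BINARY_OP + → 1 + 1 = 2. Stack: [2]
STORE_FAST i → i=2. Stack: []
LOAD_FAST i → push 2. Stack: [2]
LOAD_CONST → push 4. Stack: [2, 4]
COMPARE_OP bool(<) → 2 vs 4 = True. Stack: [True]
POP_JUMP_IF_FALSE → pop True; no jump. Stack: []
LOAD_FAST_LOAD_FAST w,w → push 0,0. Stack: [0, 0]
BINARY_OP - → 0 - 0 = 0. Stack: [0]
STORE_FAST w → w=0. Stack: []
LOAD_FAST i → push 2. Stack: [2]
LOAD_CONST → push 1. Stack: [2, 1]
BINARY_OP + → 2 + 1 = 3. Stack: [3]
STORE_FAST i → i=3. Stack: []
LOAD_FAST i → push 3. Stack: [3]
LOAD_CONST → push 4. Stack: [3, 4]
COMPARE_OP bool(<) → 3 vs 4 = True. Stack: [True]
POP_JUMP_IF_FALSE → pop True; no jump. Stack: []
LOAD_FAST_LOAD_FAST w,w → push 0,0. Stack: [0, 0]
BINARY_OP - → 0 - 0 = 0. Stack: [0]
STORE_FAST w → w=0. Stack: []
LOAD_FAST i → push 3. Stack: [3]
LOAD_CONST → push 1. Stack: [3, 1]
BINARY_OP + → 3 + 1 = 4. Stack: [4]
STORE_FAST i → i=4. Stack: []
LOAD_FAST i → push 4. Stack: [4]
LOAD_CONST → push 4. Stack: [4, 4]
COMPARE_OP bool(<) → 4 vs 4 = False. Stack: [False]
POP_JUMP_IF_FALSE → pop False; jump. Stack: []
LOAD_FAST w → push 0. Stack: [0]
RETURN_VALUE → return 0.

0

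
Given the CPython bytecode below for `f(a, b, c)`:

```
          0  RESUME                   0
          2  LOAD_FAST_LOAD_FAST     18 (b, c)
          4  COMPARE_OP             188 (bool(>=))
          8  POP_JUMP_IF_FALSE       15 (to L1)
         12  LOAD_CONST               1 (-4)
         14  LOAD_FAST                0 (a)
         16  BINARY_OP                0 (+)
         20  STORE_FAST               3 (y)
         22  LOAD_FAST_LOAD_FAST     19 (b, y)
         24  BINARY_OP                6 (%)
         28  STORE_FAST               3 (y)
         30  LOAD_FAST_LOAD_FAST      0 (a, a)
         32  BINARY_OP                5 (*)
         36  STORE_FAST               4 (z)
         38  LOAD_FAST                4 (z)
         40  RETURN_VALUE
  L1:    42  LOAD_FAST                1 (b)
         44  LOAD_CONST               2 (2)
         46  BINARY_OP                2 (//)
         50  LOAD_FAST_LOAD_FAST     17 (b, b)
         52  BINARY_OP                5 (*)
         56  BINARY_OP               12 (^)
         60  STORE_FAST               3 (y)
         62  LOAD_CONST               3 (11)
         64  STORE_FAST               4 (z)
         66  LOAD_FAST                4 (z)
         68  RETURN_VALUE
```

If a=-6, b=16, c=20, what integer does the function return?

LOAD_FAST_LOAD_FAST b,c → push 16,20. Stack: [16, 20]
COMPARE_OP bool(>=) → 16 vs 20 = False. Stack: [False]
POP_JUMP_IF_FALSE → pop False; jump. Stack: []
LOAD_FAST b → push 16. Stack: [16]
LOAD_CONST → push 2. Stack: [16, 2]
BINARY_OP // → 16 // 2 = 8. Stack: [8]
LOAD_FAST_LOAD_FAST b,b → push 16,16. Stack: [8, 16, 16]
BINARY_OP * → 16 * 16 = 256. Stack: [8, 256]
BINARY_OP ^ → 8 ^ 256 = 264. Stack: [264]
STORE_FAST y → y=264. Stack: []
LOAD_CONST → push 11. Stack: [11]
STORE_FAST z → z=11. Stack: []
LOAD_FAST z → push 11. Stack: [11]
RETURN_VALUE → return 11.

11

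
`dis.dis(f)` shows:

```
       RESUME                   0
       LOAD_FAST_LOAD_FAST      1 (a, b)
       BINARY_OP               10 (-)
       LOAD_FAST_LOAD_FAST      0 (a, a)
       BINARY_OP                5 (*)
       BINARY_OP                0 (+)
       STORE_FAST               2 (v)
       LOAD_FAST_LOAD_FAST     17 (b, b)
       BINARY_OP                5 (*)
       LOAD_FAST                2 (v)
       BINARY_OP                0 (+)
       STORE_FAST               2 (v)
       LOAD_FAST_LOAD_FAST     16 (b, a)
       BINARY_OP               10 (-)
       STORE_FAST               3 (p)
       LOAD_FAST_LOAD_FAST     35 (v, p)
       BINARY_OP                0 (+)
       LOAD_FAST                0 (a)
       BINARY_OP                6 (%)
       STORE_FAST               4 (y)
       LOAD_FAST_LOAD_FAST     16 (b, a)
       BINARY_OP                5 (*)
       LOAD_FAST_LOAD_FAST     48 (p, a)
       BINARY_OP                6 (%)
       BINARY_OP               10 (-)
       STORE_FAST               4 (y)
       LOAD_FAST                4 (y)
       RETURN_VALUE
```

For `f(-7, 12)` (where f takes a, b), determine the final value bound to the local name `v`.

LOAD_FAST_LOAD_FAST a,b → push -7,12. Stack: [-7, 12]
BINARY_OP - → -7 - 12 = -19. Stack: [-19]
LOAD_FAST_LOAD_FAST a,a → push -7,-7. Stack: [-19, -7, -7]
BINARY_OP * → -7 * -7 = 49. Stack: [-19, 49]
BINARY_OP + → -19 + 49 = 30. Stack: [30]
STORE_FAST v → v=30. Stack: []
LOAD_FAST_LOAD_FAST b,b → push 12,12. Stack: [12, 12]
BINARY_OP * → 12 * 12 = 144. Stack: [144]
LOAD_FAST v → push 30. Stack: [144, 30]
BINARY_OP + → 144 + 30 = 174. Stack: [174]
STORE_FAST v → v=174. Stack: []
LOAD_FAST_LOAD_FAST b,a → push 12,-7. Stack: [12, -7]
BINARY_OP - → 12 - -7 = 19. Stack: [19]
STORE_FAST p → p=19. Stack: []
LOAD_FAST_LOAD_FAST v,p → push 174,19. Stack: [174, 19]
BINARY_OP + → 174 + 19 = 193. Stack: [193]
LOAD_FAST a → push -7. Stack: [193, -7]
BINARY_OP % → 193 % -7 = -3. Stack: [-3]
STORE_FAST y → y=-3. Stack: []
LOAD_FAST_LOAD_FAST b,a → push 12,-7. Stack: [12, -7]
BINARY_OP * → 12 * -7 = -84. Stack: [-84]
LOAD_FAST_LOAD_FAST p,a → push 19,-7. Stack: [-84, 19, -7]
BINARY_OP % → 19 % -7 = -2. Stack: [-84, -2]
BINARY_OP - → -84 - -2 = -82. Stack: [-82]
STORE_FAST y → y=-82. Stack: []
LOAD_FAST y → push -82. Stack: [-82]
RETURN_VALUE → return -82.

174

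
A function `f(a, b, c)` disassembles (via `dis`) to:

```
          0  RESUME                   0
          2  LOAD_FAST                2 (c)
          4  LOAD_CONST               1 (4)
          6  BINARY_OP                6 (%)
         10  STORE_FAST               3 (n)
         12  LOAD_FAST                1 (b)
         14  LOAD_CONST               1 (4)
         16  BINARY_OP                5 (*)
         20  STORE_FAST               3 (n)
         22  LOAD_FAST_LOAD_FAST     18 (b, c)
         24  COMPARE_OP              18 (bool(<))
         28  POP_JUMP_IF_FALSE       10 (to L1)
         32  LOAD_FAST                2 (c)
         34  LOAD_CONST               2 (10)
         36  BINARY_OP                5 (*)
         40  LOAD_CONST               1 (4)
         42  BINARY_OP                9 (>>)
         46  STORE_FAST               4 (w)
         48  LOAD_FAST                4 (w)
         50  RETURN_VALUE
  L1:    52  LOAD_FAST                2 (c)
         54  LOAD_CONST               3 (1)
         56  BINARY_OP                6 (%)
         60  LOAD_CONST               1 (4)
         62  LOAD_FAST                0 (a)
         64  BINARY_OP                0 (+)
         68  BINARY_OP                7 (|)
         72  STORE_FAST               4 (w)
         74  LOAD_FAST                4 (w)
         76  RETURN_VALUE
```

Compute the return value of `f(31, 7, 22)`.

LOAD_FAST c → push 22. Stack: [22]
LOAD_CONST → push 4. Stack: [22, 4]
BINARY_OP % → 22 % 4 = 2. Stack: [2]
STORE_FAST n → n=2. Stack: []
LOAD_FAST b → push 7. Stack: [7]
LOAD_CONST → push 4. Stack: [7, 4]
BINARY_OP * → 7 * 4 = 28. Stack: [28]
STORE_FAST n → n=28. Stack: []
LOAD_FAST_LOAD_FAST b,c → push 7,22. Stack: [7, 22]
COMPARE_OP bool(<) → 7 vs 22 = True. Stack: [True]
POP_JUMP_IF_FALSE → pop True; no jump. Stack: []
LOAD_FAST c → push 22. Stack: [22]
LOAD_CONST → push 10. Stack: [22, 10]
BINARY_OP * → 22 * 10 = 220. Stack: [220]
LOAD_CONST → push 4. Stack: [220, 4]
BINARY_OP >> → 220 >> 4 = 13. Stack: [13]
STORE_FAST w → w=13. Stack: []
LOAD_FAST w → push 13. Stack: [13]
RETURN_VALUE → return 13.

13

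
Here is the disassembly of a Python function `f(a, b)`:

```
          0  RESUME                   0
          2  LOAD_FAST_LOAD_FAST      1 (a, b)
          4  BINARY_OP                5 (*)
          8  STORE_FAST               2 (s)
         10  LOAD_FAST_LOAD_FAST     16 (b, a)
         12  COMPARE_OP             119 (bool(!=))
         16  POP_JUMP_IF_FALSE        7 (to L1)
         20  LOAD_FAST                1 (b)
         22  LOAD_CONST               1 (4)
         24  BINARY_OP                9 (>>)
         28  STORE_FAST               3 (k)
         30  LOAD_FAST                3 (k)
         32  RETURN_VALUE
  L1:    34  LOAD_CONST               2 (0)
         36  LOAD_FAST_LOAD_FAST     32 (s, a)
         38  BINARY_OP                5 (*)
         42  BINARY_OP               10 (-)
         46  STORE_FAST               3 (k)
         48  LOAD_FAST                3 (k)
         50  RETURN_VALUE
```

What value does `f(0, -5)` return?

LOAD_FAST_LOAD_FAST a,b → push 0,-5. Stack: [0, -5]
BINARY_OP * → 0 * -5 = 0. Stack: [0]
STORE_FAST s → s=0. Stack: []
LOAD_FAST_LOAD_FAST b,a → push -5,0. Stack: [-5, 0]
COMPARE_OP bool(!=) → -5 vs 0 = True. Stack: [True]
POP_JUMP_IF_FALSE → pop True; no jump. Stack: []
LOAD_FAST b → push -5. Stack: [-5]
LOAD_CONST → push 4. Stack: [-5, 4]
BINARY_OP >> → -5 >> 4 = -1. Stack: [-1]
STORE_FAST k → k=-1. Stack: []
LOAD_FAST k → push -1. Stack: [-1]
RETURN_VALUE → return -1.

-1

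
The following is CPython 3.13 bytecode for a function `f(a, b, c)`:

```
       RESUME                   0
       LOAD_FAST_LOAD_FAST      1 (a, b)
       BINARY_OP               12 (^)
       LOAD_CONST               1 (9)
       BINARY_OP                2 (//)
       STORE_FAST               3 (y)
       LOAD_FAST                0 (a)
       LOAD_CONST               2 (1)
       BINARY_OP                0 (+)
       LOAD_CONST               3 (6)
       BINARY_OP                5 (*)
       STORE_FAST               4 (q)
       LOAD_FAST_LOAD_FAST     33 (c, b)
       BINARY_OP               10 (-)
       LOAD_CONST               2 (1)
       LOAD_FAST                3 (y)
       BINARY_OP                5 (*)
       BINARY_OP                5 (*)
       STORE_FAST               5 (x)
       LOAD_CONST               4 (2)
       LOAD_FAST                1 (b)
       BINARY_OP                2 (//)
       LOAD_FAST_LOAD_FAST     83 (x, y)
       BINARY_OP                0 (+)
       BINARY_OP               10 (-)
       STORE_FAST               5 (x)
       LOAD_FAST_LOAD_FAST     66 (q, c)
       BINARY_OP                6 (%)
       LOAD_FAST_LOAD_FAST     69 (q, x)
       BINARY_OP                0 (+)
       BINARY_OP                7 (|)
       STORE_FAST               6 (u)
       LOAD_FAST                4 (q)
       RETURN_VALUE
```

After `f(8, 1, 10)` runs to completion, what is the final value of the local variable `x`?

-8

LOAD_FAST_LOAD_FAST a,b → push 8,1. Stack: [8, 1]
BINARY_OP ^ → 8 ^ 1 = 9. Stack: [9]
LOAD_CONST → push 9. Stack: [9, 9]
BINARY_OP // → 9 // 9 = 1. Stack: [1]
STORE_FAST y → y=1. Stack: []
LOAD_FAST a → push 8. Stack: [8]
LOAD_CONST → push 1. Stack: [8, 1]
BINARY_OP + → 8 + 1 = 9. Stack: [9]
LOAD_CONST → push 6. Stack: [9, 6]
BINARY_OP * → 9 * 6 = 54. Stack: [54]
STORE_FAST q → q=54. Stack: []
LOAD_FAST_LOAD_FAST c,b → push 10,1. Stack: [10, 1]
BINARY_OP - → 10 - 1 = 9. Stack: [9]
LOAD_CONST → push 1. Stack: [9, 1]
LOAD_FAST y → push 1. Stack: [9, 1, 1]
BINARY_OP * → 1 * 1 = 1. Stack: [9, 1]
BINARY_OP * → 9 * 1 = 9. Stack: [9]
STORE_FAST x → x=9. Stack: []
LOAD_CONST → push 2. Stack: [2]
LOAD_FAST b → push 1. Stack: [2, 1]
BINARY_OP // → 2 // 1 = 2. Stack: [2]
LOAD_FAST_LOAD_FAST x,y → push 9,1. Stack: [2, 9, 1]
BINARY_OP + → 9 + 1 = 10. Stack: [2, 10]
BINARY_OP - → 2 - 10 = -8. Stack: [-8]
STORE_FAST x → x=-8. Stack: []
LOAD_FAST_LOAD_FAST q,c → push 54,10. Stack: [54, 10]
BINARY_OP % → 54 % 10 = 4. Stack: [4]
LOAD_FAST_LOAD_FAST q,x → push 54,-8. Stack: [4, 54, -8]
BINARY_OP + → 54 + -8 = 46. Stack: [4, 46]
BINARY_OP | → 4 | 46 = 46. Stack: [46]
STORE_FAST u → u=46. Stack: []
LOAD_FAST q → push 54. Stack: [54]
RETURN_VALUE → return 54.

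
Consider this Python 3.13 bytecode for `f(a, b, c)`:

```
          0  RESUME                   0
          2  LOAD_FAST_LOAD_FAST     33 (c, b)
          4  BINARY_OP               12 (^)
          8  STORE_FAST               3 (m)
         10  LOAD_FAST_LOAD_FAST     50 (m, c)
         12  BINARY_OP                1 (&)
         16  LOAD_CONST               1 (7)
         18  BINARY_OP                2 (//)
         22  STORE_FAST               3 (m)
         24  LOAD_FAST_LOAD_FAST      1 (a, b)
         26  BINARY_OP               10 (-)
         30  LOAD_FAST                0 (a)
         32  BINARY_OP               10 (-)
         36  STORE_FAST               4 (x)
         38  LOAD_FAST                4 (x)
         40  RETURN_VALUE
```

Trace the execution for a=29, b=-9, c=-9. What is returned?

9

LOAD_FAST_LOAD_FAST c,b → push -9,-9. Stack: [-9, -9]
BINARY_OP ^ → -9 ^ -9 = 0. Stack: [0]
STORE_FAST m → m=0. Stack: []
LOAD_FAST_LOAD_FAST m,c → push 0,-9. Stack: [0, -9]
BINARY_OP & → 0 & -9 = 0. Stack: [0]
LOAD_CONST → push 7. Stack: [0, 7]
BINARY_OP // → 0 // 7 = 0. Stack: [0]
STORE_FAST m → m=0. Stack: []
LOAD_FAST_LOAD_FAST a,b → push 29,-9. Stack: [29, -9]
BINARY_OP - → 29 - -9 = 38. Stack: [38]
LOAD_FAST a → push 29. Stack: [38, 29]
BINARY_OP - → 38 - 29 = 9. Stack: [9]
STORE_FAST x → x=9. Stack: []
LOAD_FAST x → push 9. Stack: [9]
RETURN_VALUE → return 9.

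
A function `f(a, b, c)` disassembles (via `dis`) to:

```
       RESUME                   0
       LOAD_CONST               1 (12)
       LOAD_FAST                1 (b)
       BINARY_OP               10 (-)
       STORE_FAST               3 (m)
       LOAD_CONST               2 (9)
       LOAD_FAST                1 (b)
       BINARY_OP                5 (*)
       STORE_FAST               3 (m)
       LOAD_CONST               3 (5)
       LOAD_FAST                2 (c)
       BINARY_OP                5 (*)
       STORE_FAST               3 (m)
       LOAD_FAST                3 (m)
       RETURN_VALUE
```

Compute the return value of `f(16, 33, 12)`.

60

LOAD_CONST → push 12. Stack: [12]
LOAD_FAST b → push 33. Stack: [12, 33]
BINARY_OP - → 12 - 33 = -21. Stack: [-21]
STORE_FAST m → m=-21. Stack: []
LOAD_CONST → push 9. Stack: [9]
LOAD_FAST b → push 33. Stack: [9, 33]
BINARY_OP * → 9 * 33 = 297. Stack: [297]
STORE_FAST m → m=297. Stack: []
LOAD_CONST → push 5. Stack: [5]
LOAD_FAST c → push 12. Stack: [5, 12]
BINARY_OP * → 5 * 12 = 60. Stack: [60]
STORE_FAST m → m=60. Stack: []
LOAD_FAST m → push 60. Stack: [60]
RETURN_VALUE → return 60.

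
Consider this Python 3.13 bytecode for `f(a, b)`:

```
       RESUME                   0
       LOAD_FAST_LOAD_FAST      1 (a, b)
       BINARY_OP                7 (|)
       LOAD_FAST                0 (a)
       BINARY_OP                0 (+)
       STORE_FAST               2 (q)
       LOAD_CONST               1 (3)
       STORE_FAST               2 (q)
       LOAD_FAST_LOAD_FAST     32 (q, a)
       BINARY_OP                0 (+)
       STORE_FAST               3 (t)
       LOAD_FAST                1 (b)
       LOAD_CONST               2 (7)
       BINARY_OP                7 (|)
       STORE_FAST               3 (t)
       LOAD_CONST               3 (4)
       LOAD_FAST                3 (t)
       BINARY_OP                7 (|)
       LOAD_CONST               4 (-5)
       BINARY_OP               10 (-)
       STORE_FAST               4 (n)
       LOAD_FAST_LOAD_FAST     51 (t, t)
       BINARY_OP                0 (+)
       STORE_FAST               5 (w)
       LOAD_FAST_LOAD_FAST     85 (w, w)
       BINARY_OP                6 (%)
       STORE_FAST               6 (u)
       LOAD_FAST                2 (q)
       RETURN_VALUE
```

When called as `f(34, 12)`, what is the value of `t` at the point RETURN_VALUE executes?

LOAD_FAST_LOAD_FAST a,b → push 34,12. Stack: [34, 12]
BINARY_OP | → 34 | 12 = 46. Stack: [46]
LOAD_FAST a → push 34. Stack: [46, 34]
BINARY_OP + → 46 + 34 = 80. Stack: [80]
STORE_FAST q → q=80. Stack: []
LOAD_CONST → push 3. Stack: [3]
STORE_FAST q → q=3. Stack: []
LOAD_FAST_LOAD_FAST q,a → push 3,34. Stack: [3, 34]
BINARY_OP + → 3 + 34 = 37. Stack: [37]
STORE_FAST t → t=37. Stack: []
LOAD_FAST b → push 12. Stack: [12]
LOAD_CONST → push 7. Stack: [12, 7]
BINARY_OP | → 12 | 7 = 15. Stack: [15]
STORE_FAST t → t=15. Stack: []
LOAD_CONST → push 4. Stack: [4]
LOAD_FAST t → push 15. Stack: [4, 15]
BINARY_OP | → 4 | 15 = 15. Stack: [15]
LOAD_CONST → push -5. Stack: [15, -5]
BINARY_OP - → 15 - -5 = 20. Stack: [20]
STORE_FAST n → n=20. Stack: []
LOAD_FAST_LOAD_FAST t,t → push 15,15. Stack: [15, 15]
BINARY_OP + → 15 + 15 = 30. Stack: [30]
STORE_FAST w → w=30. Stack: []
LOAD_FAST_LOAD_FAST w,w → push 30,30. Stack: [30, 30]
BINARY_OP % → 30 % 30 = 0. Stack: [0]
STORE_FAST u → u=0. Stack: []
LOAD_FAST q → push 3. Stack: [3]
RETURN_VALUE → return 3.

15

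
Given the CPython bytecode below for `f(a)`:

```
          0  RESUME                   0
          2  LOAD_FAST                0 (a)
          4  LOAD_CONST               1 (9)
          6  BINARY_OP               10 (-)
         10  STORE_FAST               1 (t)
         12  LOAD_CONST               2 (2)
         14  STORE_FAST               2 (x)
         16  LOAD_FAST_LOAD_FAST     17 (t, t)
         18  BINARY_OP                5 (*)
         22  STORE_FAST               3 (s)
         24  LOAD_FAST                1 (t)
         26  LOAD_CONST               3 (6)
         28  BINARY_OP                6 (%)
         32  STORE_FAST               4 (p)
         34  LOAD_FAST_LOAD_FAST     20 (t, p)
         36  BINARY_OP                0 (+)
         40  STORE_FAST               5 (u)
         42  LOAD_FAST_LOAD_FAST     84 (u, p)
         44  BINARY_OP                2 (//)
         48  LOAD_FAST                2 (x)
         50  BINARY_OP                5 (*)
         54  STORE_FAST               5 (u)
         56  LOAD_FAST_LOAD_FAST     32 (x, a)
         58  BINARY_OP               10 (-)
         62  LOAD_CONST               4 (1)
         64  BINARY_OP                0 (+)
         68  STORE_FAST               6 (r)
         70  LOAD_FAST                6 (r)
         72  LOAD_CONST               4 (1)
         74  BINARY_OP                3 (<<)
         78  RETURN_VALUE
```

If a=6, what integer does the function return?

-6

LOAD_FAST a → push 6. Stack: [6]
LOAD_CONST → push 9. Stack: [6, 9]
BINARY_OP - → 6 - 9 = -3. Stack: [-3]
STORE_FAST t → t=-3. Stack: []
LOAD_CONST → push 2. Stack: [2]
STORE_FAST x → x=2. Stack: []
LOAD_FAST_LOAD_FAST t,t → push -3,-3. Stack: [-3, -3]
BINARY_OP * → -3 * -3 = 9. Stack: [9]
STORE_FAST s → s=9. Stack: []
LOAD_FAST t → push -3. Stack: [-3]
LOAD_CONST → push 6. Stack: [-3, 6]
BINARY_OP % → -3 % 6 = 3. Stack: [3]
STORE_FAST p → p=3. Stack: []
LOAD_FAST_LOAD_FAST t,p → push -3,3. Stack: [-3, 3]
BINARY_OP + → -3 + 3 = 0. Stack: [0]
STORE_FAST u → u=0. Stack: []
LOAD_FAST_LOAD_FAST u,p → push 0,3. Stack: [0, 3]
BINARY_OP // → 0 // 3 = 0. Stack: [0]
LOAD_FAST x → push 2. Stack: [0, 2]
BINARY_OP * → 0 * 2 = 0. Stack: [0]
STORE_FAST u → u=0. Stack: []
LOAD_FAST_LOAD_FAST x,a → push 2,6. Stack: [2, 6]
BINARY_OP - → 2 - 6 = -4. Stack: [-4]
LOAD_CONST → push 1. Stack: [-4, 1]
BINARY_OP + → -4 + 1 = -3. Stack: [-3]
STORE_FAST r → r=-3. Stack: []
LOAD_FAST r → push -3. Stack: [-3]
LOAD_CONST → push 1. Stack: [-3, 1]
BINARY_OP << → -3 << 1 = -6. Stack: [-6]
RETURN_VALUE → return -6.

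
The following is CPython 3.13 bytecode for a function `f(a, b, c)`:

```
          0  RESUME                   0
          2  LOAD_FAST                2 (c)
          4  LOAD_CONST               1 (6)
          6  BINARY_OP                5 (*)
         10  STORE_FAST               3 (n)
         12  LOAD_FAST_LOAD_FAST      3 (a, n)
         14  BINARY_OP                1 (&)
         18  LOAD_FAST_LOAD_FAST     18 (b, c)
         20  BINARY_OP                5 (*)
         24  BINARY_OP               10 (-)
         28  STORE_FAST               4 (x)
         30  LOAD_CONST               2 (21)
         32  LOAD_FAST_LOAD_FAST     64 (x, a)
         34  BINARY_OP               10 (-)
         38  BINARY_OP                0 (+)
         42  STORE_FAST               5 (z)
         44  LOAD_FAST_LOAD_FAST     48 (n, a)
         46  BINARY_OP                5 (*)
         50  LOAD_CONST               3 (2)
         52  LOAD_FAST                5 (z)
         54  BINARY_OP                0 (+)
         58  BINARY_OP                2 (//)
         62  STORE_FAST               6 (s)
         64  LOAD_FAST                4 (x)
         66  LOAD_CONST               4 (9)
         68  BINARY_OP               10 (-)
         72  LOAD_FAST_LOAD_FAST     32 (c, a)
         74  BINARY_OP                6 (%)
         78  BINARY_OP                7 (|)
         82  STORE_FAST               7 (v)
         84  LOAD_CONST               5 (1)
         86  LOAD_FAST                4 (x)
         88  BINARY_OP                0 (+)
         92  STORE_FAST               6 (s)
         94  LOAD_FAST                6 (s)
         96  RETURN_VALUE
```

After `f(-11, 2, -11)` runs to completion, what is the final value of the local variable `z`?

-22

LOAD_FAST c → push -11. Stack: [-11]
LOAD_CONST → push 6. Stack: [-11, 6]
BINARY_OP * → -11 * 6 = -66. Stack: [-66]
STORE_FAST n → n=-66. Stack: []
LOAD_FAST_LOAD_FAST a,n → push -11,-66. Stack: [-11, -66]
BINARY_OP & → -11 & -66 = -76. Stack: [-76]
LOAD_FAST_LOAD_FAST b,c → push 2,-11. Stack: [-76, 2, -11]
BINARY_OP * → 2 * -11 = -22. Stack: [-76, -22]
BINARY_OP - → -76 - -22 = -54. Stack: [-54]
STORE_FAST x → x=-54. Stack: []
LOAD_CONST → push 21. Stack: [21]
LOAD_FAST_LOAD_FAST x,a → push -54,-11. Stack: [21, -54, -11]
BINARY_OP - → -54 - -11 = -43. Stack: [21, -43]
BINARY_OP + → 21 + -43 = -22. Stack: [-22]
STORE_FAST z → z=-22. Stack: []
LOAD_FAST_LOAD_FAST n,a → push -66,-11. Stack: [-66, -11]
BINARY_OP * → -66 * -11 = 726. Stack: [726]
LOAD_CONST → push 2. Stack: [726, 2]
LOAD_FAST z → push -22. Stack: [726, 2, -22]
BINARY_OP + → 2 + -22 = -20. Stack: [726, -20]
BINARY_OP // → 726 // -20 = -37. Stack: [-37]
STORE_FAST s → s=-37. Stack: []
LOAD_FAST x → push -54. Stack: [-54]
LOAD_CONST → push 9. Stack: [-54, 9]
BINARY_OP - → -54 - 9 = -63. Stack: [-63]
LOAD_FAST_LOAD_FAST c,a → push -11,-11. Stack: [-63, -11, -11]
BINARY_OP % → -11 % -11 = 0. Stack: [-63, 0]
BINARY_OP | → -63 | 0 = -63. Stack: [-63]
STORE_FAST v → v=-63. Stack: []
LOAD_CONST → push 1. Stack: [1]
LOAD_FAST x → push -54. Stack: [1, -54]
BINARY_OP + → 1 + -54 = -53. Stack: [-53]
STORE_FAST s → s=-53. Stack: []
LOAD_FAST s → push -53. Stack: [-53]
RETURN_VALUE → return -53.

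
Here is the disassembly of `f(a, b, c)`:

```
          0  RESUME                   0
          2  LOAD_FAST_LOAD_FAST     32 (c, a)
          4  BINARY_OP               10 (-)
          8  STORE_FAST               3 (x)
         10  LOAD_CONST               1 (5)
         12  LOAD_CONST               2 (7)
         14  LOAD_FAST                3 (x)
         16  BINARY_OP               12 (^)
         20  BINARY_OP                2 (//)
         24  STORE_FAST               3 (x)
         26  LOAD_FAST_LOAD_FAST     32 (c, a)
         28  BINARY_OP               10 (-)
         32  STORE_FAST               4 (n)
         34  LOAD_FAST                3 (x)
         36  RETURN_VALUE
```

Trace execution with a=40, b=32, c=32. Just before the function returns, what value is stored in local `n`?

-8

LOAD_FAST_LOAD_FAST c,a → push 32,40. Stack: [32, 40]
BINARY_OP - → 32 - 40 = -8. Stack: [-8]
STORE_FAST x → x=-8. Stack: []
LOAD_CONST → push 5. Stack: [5]
LOAD_CONST → push 7. Stack: [5, 7]
LOAD_FAST x → push -8. Stack: [5, 7, -8]
BINARY_OP ^ → 7 ^ -8 = -1. Stack: [5, -1]
BINARY_OP // → 5 // -1 = -5. Stack: [-5]
STORE_FAST x → x=-5. Stack: []
LOAD_FAST_LOAD_FAST c,a → push 32,40. Stack: [32, 40]
BINARY_OP - → 32 - 40 = -8. Stack: [-8]
STORE_FAST n → n=-8. Stack: []
LOAD_FAST x → push -5. Stack: [-5]
RETURN_VALUE → return -5.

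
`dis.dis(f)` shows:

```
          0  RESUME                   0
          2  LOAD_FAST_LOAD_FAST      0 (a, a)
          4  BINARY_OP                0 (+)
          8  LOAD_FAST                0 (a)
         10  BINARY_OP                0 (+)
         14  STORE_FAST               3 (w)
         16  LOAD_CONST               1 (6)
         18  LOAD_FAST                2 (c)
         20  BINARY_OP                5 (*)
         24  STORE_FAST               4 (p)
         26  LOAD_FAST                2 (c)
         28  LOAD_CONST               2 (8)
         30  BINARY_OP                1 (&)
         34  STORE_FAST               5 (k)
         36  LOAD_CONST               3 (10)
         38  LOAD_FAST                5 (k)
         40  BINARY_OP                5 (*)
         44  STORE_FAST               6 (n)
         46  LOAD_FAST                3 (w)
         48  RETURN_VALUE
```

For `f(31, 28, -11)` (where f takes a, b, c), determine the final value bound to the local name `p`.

LOAD_FAST_LOAD_FAST a,a → push 31,31. Stack: [31, 31]
BINARY_OP + → 31 + 31 = 62. Stack: [62]
LOAD_FAST a → push 31. Stack: [62, 31]
BINARY_OP + → 62 + 31 = 93. Stack: [93]
STORE_FAST w → w=93. Stack: []
LOAD_CONST → push 6. Stack: [6]
LOAD_FAST c → push -11. Stack: [6, -11]
BINARY_OP * → 6 * -11 = -66. Stack: [-66]
STORE_FAST p → p=-66. Stack: []
LOAD_FAST c → push -11. Stack: [-11]
LOAD_CONST → push 8. Stack: [-11, 8]
BINARY_OP & → -11 & 8 = 0. Stack: [0]
STORE_FAST k → k=0. Stack: []
LOAD_CONST → push 10. Stack: [10]
LOAD_FAST k → push 0. Stack: [10, 0]
BINARY_OP * → 10 * 0 = 0. Stack: [0]
STORE_FAST n → n=0. Stack: []
LOAD_FAST w → push 93. Stack: [93]
RETURN_VALUE → return 93.

-66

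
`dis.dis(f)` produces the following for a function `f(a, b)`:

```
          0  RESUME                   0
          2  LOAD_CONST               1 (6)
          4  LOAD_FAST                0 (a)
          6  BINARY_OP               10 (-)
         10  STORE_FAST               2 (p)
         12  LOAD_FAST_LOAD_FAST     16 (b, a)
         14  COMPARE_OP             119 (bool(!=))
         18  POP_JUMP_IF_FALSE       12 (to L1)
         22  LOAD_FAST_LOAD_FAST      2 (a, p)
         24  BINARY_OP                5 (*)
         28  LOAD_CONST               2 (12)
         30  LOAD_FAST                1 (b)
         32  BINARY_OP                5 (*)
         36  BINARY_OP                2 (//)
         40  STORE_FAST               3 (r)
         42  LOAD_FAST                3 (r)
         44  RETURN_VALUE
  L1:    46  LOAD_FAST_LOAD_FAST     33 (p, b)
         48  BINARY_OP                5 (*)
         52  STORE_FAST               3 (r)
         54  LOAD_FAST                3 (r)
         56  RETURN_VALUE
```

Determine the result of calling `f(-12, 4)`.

LOAD_CONST → push 6. Stack: [6]
LOAD_FAST a → push -12. Stack: [6, -12]
BINARY_OP - → 6 - -12 = 18. Stack: [18]
STORE_FAST p → p=18. Stack: []
LOAD_FAST_LOAD_FAST b,a → push 4,-12. Stack: [4, -12]
COMPARE_OP bool(!=) → 4 vs -12 = True. Stack: [True]
POP_JUMP_IF_FALSE → pop True; no jump. Stack: []
LOAD_FAST_LOAD_FAST a,p → push -12,18. Stack: [-12, 18]
BINARY_OP * → -12 * 18 = -216. Stack: [-216]
LOAD_CONST → push 12. Stack: [-216, 12]
LOAD_FAST b → push 4. Stack: [-216, 12, 4]
BINARY_OP * → 12 * 4 = 48. Stack: [-216, 48]
BINARY_OP // → -216 // 48 = -5. Stack: [-5]
STORE_FAST r → r=-5. Stack: []
LOAD_FAST r → push -5. Stack: [-5]
RETURN_VALUE → return -5.

-5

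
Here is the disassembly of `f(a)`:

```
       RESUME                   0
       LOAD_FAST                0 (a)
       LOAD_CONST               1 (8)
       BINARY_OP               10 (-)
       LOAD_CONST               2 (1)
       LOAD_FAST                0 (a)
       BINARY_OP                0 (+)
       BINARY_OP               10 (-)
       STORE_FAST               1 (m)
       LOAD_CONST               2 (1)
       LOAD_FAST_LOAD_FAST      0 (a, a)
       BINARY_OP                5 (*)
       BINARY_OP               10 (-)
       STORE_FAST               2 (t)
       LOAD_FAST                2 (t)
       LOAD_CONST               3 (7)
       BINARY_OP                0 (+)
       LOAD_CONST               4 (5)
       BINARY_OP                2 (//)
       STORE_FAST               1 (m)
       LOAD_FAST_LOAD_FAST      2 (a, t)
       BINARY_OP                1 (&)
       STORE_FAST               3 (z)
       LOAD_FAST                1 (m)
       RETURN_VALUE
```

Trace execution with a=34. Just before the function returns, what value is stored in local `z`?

LOAD_FAST a → push 34. Stack: [34]
LOAD_CONST → push 8. Stack: [34, 8]
BINARY_OP - → 34 - 8 = 26. Stack: [26]
LOAD_CONST → push 1. Stack: [26, 1]
LOAD_FAST a → push 34. Stack: [26, 1, 34]
BINARY_OP + → 1 + 34 = 35. Stack: [26, 35]
BINARY_OP - → 26 - 35 = -9. Stack: [-9]
STORE_FAST m → m=-9. Stack: []
LOAD_CONST → push 1. Stack: [1]
LOAD_FAST_LOAD_FAST a,a → push 34,34. Stack: [1, 34, 34]
BINARY_OP * → 34 * 34 = 1156. Stack: [1, 1156]
BINARY_OP - → 1 - 1156 = -1155. Stack: [-1155]
STORE_FAST t → t=-1155. Stack: []
LOAD_FAST t → push -1155. Stack: [-1155]
LOAD_CONST → push 7. Stack: [-1155, 7]
BINARY_OP + → -1155 + 7 = -1148. Stack: [-1148]
LOAD_CONST → push 5. Stack: [-1148, 5]
BINARY_OP // → -1148 // 5 = -230. Stack: [-230]
STORE_FAST m → m=-230. Stack: []
LOAD_FAST_LOAD_FAST a,t → push 34,-1155. Stack: [34, -1155]
BINARY_OP & → 34 & -1155 = 32. Stack: [32]
STORE_FAST z → z=32. Stack: []
LOAD_FAST m → push -230. Stack: [-230]
RETURN_VALUE → return -230.

32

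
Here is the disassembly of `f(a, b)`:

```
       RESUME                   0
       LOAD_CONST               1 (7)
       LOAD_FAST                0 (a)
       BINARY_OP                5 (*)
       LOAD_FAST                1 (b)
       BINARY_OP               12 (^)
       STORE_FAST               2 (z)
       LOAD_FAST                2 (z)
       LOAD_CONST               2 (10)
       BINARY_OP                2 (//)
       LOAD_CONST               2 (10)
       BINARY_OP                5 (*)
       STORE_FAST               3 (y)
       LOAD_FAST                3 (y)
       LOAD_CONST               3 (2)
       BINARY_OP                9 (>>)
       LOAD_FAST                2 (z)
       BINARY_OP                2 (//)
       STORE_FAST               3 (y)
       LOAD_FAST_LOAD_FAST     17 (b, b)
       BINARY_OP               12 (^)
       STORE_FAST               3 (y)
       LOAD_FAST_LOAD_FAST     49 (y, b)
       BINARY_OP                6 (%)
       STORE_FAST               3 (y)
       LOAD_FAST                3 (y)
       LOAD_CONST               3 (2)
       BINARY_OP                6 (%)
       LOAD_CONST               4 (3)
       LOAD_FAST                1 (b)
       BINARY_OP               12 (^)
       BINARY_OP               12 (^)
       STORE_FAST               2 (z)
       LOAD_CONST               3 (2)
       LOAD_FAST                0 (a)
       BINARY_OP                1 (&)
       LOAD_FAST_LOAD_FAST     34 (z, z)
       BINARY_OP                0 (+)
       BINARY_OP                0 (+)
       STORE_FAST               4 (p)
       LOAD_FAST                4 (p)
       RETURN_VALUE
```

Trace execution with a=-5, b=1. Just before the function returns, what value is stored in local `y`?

LOAD_CONST → push 7. Stack: [7]
LOAD_FAST a → push -5. Stack: [7, -5]
BINARY_OP * → 7 * -5 = -35. Stack: [-35]
LOAD_FAST b → push 1. Stack: [-35, 1]
BINARY_OP ^ → -35 ^ 1 = -36. Stack: [-36]
STORE_FAST z → z=-36. Stack: []
LOAD_FAST z → push -36. Stack: [-36]
LOAD_CONST → push 10. Stack: [-36, 10]
BINARY_OP // → -36 // 10 = -4. Stack: [-4]
LOAD_CONST → push 10. Stack: [-4, 10]
BINARY_OP * → -4 * 10 = -40. Stack: [-40]
STORE_FAST y → y=-40. Stack: []
LOAD_FAST y → push -40. Stack: [-40]
LOAD_CONST → push 2. Stack: [-40, 2]
BINARY_OP >> → -40 >> 2 = -10. Stack: [-10]
LOAD_FAST z → push -36. Stack: [-10, -36]
BINARY_OP // → -10 // -36 = 0. Stack: [0]
STORE_FAST y → y=0. Stack: []
LOAD_FAST_LOAD_FAST b,b → push 1,1. Stack: [1, 1]
BINARY_OP ^ → 1 ^ 1 = 0. Stack: [0]
STORE_FAST y → y=0. Stack: []
LOAD_FAST_LOAD_FAST y,b → push 0,1. Stack: [0, 1]
BINARY_OP % → 0 % 1 = 0. Stack: [0]
STORE_FAST y → y=0. Stack: []
LOAD_FAST y → push 0. Stack: [0]
LOAD_CONST → push 2. Stack: [0, 2]
BINARY_OP % → 0 % 2 = 0. Stack: [0]
LOAD_CONST → push 3. Stack: [0, 3]
LOAD_FAST b → push 1. Stack: [0, 3, 1]
BINARY_OP ^ → 3 ^ 1 = 2. Stack: [0, 2]
BINARY_OP ^ → 0 ^ 2 = 2. Stack: [2]
STORE_FAST z → z=2. Stack: []
LOAD_CONST → push 2. Stack: [2]
LOAD_FAST a → push -5. Stack: [2, -5]
BINARY_OP & → 2 & -5 = 2. Stack: [2]
LOAD_FAST_LOAD_FAST z,z → push 2,2. Stack: [2, 2, 2]
BINARY_OP + → 2 + 2 = 4. Stack: [2, 4]
BINARY_OP + → 2 + 4 = 6. Stack: [6]
STORE_FAST p → p=6. Stack: []
LOAD_FAST p → push 6. Stack: [6]
RETURN_VALUE → return 6.

0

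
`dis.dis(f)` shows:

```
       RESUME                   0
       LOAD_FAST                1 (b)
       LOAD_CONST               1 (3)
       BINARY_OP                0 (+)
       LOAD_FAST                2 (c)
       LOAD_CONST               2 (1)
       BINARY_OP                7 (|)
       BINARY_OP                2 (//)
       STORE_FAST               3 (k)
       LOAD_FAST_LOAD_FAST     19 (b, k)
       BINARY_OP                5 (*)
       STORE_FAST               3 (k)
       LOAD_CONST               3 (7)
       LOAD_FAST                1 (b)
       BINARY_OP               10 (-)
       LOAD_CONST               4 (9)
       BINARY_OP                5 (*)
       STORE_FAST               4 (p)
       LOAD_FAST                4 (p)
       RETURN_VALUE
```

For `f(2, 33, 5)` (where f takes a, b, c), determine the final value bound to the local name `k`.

231

LOAD_FAST b → push 33. Stack: [33]
LOAD_CONST → push 3. Stack: [33, 3]
BINARY_OP + → 33 + 3 = 36. Stack: [36]
LOAD_FAST c → push 5. Stack: [36, 5]
LOAD_CONST → push 1. Stack: [36, 5, 1]
BINARY_OP | → 5 | 1 = 5. Stack: [36, 5]
BINARY_OP // → 36 // 5 = 7. Stack: [7]
STORE_FAST k → k=7. Stack: []
LOAD_FAST_LOAD_FAST b,k → push 33,7. Stack: [33, 7]
BINARY_OP * → 33 * 7 = 231. Stack: [231]
STORE_FAST k → k=231. Stack: []
LOAD_CONST → push 7. Stack: [7]
LOAD_FAST b → push 33. Stack: [7, 33]
BINARY_OP - → 7 - 33 = -26. Stack: [-26]
LOAD_CONST → push 9. Stack: [-26, 9]
BINARY_OP * → -26 * 9 = -234. Stack: [-234]
STORE_FAST p → p=-234. Stack: []
LOAD_FAST p → push -234. Stack: [-234]
RETURN_VALUE → return -234.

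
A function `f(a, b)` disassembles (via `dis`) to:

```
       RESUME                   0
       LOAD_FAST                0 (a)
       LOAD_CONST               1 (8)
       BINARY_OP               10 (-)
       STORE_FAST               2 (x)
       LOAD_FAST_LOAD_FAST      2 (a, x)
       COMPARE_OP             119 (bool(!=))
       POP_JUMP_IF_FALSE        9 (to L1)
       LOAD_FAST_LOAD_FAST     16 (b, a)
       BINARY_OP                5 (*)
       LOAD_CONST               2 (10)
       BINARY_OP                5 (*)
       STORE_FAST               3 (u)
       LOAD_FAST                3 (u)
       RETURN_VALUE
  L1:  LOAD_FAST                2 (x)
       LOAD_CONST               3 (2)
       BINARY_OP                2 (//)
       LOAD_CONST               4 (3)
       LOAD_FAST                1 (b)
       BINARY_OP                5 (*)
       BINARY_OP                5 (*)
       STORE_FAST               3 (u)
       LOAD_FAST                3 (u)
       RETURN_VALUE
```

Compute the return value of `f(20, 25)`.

5000

LOAD_FAST a → push 20. Stack: [20]
LOAD_CONST → push 8. Stack: [20, 8]
BINARY_OP - → 20 - 8 = 12. Stack: [12]
STORE_FAST x → x=12. Stack: []
LOAD_FAST_LOAD_FAST a,x → push 20,12. Stack: [20, 12]
COMPARE_OP bool(!=) → 20 vs 12 = True. Stack: [True]
POP_JUMP_IF_FALSE → pop True; no jump. Stack: []
LOAD_FAST_LOAD_FAST b,a → push 25,20. Stack: [25, 20]
BINARY_OP * → 25 * 20 = 500. Stack: [500]
LOAD_CONST → push 10. Stack: [500, 10]
BINARY_OP * → 500 * 10 = 5000. Stack: [5000]
STORE_FAST u → u=5000. Stack: []
LOAD_FAST u → push 5000. Stack: [5000]
RETURN_VALUE → return 5000.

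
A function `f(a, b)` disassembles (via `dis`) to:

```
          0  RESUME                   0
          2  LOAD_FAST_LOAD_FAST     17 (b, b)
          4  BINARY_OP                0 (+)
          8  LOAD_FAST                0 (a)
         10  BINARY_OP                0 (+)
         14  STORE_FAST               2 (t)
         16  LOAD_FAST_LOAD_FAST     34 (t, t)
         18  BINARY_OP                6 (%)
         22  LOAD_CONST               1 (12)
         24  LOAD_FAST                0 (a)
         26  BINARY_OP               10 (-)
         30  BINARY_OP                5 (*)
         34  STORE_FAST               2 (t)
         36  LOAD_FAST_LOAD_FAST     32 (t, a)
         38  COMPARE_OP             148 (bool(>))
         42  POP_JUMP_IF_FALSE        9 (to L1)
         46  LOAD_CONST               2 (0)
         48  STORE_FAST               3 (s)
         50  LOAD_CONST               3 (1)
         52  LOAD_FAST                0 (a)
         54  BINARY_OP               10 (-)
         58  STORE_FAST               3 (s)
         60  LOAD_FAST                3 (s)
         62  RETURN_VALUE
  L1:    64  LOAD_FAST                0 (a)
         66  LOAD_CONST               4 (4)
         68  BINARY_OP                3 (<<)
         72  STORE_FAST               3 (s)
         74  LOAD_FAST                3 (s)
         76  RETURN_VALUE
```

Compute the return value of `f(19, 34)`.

LOAD_FAST_LOAD_FAST b,b → push 34,34. Stack: [34, 34]
BINARY_OP + → 34 + 34 = 68. Stack: [68]
LOAD_FAST a → push 19. Stack: [68, 19]
BINARY_OP + → 68 + 19 = 87. Stack: [87]
STORE_FAST t → t=87. Stack: []
LOAD_FAST_LOAD_FAST t,t → push 87,87. Stack: [87, 87]
BINARY_OP % → 87 % 87 = 0. Stack: [0]
LOAD_CONST → push 12. Stack: [0, 12]
LOAD_FAST a → push 19. Stack: [0, 12, 19]
BINARY_OP - → 12 - 19 = -7. Stack: [0, -7]
BINARY_OP * → 0 * -7 = 0. Stack: [0]
STORE_FAST t → t=0. Stack: []
LOAD_FAST_LOAD_FAST t,a → push 0,19. Stack: [0, 19]
COMPARE_OP bool(>) → 0 vs 19 = False. Stack: [False]
POP_JUMP_IF_FALSE → pop False; jump. Stack: []
LOAD_FAST a → push 19. Stack: [19]
LOAD_CONST → push 4. Stack: [19, 4]
BINARY_OP << → 19 << 4 = 304. Stack: [304]
STORE_FAST s → s=304. Stack: []
LOAD_FAST s → push 304. Stack: [304]
RETURN_VALUE → return 304.

304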